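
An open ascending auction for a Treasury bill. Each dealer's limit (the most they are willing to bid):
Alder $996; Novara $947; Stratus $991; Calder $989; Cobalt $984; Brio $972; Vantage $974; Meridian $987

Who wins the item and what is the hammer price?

Alder wins at $991

Rule: the price rises until one bidder remains; the winner pays the price at which the last rival dropped out.
Sorting limits: 996 (Alder) > 991 (Stratus) > 989 (Calder) > 987 (Meridian) > 984 (Cobalt) > 974 (Vantage) > …
Bidding ends when Stratus exits at $991; Alder takes it.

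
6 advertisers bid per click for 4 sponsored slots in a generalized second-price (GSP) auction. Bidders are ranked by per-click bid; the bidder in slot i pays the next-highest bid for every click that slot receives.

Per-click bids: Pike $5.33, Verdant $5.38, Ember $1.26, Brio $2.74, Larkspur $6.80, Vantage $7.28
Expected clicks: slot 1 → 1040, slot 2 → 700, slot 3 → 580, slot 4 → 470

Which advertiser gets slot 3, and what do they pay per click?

Verdant; $5.33 per click

Ranked by bid: $7.28 (Vantage) > $6.80 (Larkspur) > $5.38 (Verdant) > $5.33 (Pike) > $2.74 (Brio) > …
Slot 3 goes to the third-ranked bidder, Verdant, who pays the next bid down: $5.33/click.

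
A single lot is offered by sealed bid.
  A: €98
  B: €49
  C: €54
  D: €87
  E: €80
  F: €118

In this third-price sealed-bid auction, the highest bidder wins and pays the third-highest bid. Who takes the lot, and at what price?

F pays €87

Rule: the highest bidder wins and pays the third-highest bid.
Bids in order: 118 (F) > 98 (A) > 87 (D) > 80 (E) > 54 (C) > 49 (B)
F wins; payment is bid #3 in the ranking = €87.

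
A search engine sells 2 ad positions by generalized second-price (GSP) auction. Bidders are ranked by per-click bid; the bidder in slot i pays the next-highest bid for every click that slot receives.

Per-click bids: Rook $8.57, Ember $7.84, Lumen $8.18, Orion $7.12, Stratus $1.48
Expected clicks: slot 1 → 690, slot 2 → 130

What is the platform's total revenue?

Total revenue: $6663.40

Ranked by bid: $8.57 (Rook) > $8.18 (Lumen) > $7.84 (Ember) > …
Slot 1: Rook pays $8.18 × 690 = $5644.20
Slot 2: Lumen pays $7.84 × 130 = $1019.20
Total = $6663.40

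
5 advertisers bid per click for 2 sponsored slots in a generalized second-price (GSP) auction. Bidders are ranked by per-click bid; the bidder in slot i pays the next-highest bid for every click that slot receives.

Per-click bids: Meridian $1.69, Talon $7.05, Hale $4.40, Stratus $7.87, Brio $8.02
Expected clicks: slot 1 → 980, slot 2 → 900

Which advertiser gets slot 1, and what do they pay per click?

Brio; $7.87 per click

Ranked by bid: $8.02 (Brio) > $7.87 (Stratus) > $7.05 (Talon) > …
Slot 1 goes to the first-ranked bidder, Brio, who pays the next bid down: $7.87/click.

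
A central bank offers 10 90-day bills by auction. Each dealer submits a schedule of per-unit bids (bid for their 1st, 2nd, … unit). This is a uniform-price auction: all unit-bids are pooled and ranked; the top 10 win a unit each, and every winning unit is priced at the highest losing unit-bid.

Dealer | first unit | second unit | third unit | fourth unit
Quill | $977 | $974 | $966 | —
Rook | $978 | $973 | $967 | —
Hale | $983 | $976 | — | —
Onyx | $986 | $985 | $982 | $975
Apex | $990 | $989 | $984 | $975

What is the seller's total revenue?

Merging the schedules and taking the best 10: 990 (Apex-1), 989 (Apex-2), 986 (Onyx-1), 985 (Onyx-2), 984 (Apex-3), 983 (Hale-1), 982 (Onyx-3), 978 (Rook-1), 977 (Quill-1), 976 (Hale-2)
Highest rejected unit-bid = $975.
Allocation: Apex 3, Hale 2, Onyx 3, Quill 1, Rook 1. Every unit priced at $975.
Revenue = 10 × 975 = $9,750.

Total revenue: $9,750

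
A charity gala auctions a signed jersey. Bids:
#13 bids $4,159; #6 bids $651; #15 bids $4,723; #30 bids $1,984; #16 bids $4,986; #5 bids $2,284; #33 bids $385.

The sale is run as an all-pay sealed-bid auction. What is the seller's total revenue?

Total revenue: $19,172

Rule: the highest bidder wins the item, but every bidder pays their own bid.
Sorting bids: 4,986 (#16) > 4,723 (#15) > 4,159 (#13) > 2,284 (#5) > 1,984 (#30) > 651 (#6) > …
Every bidder forfeits their bid regardless of winning.
Revenue = 4,159 + 651 + 4,723 + 1,984 + 4,986 + 2,284 + 385 = $19,172.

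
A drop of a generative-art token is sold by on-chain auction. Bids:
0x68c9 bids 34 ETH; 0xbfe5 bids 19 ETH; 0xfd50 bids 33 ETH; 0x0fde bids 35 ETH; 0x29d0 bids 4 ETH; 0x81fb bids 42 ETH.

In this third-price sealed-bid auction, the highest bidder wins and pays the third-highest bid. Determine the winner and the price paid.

0x81fb pays 34 ETH

Bids in order: 42 (0x81fb) > 35 (0x0fde) > 34 (0x68c9) > 33 (0xfd50) > 19 (0xbfe5) > 4 (0x29d0)
0x81fb is highest; pays the third-highest bid, 34 ETH.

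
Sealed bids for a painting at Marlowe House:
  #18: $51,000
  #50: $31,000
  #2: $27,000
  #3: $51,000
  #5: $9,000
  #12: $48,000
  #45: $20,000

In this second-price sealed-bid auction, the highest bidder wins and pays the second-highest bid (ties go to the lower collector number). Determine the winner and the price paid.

#3 pays $51,000

Bids ranked: 51,000 (#3) > 51,000 (#18) > 48,000 (#12) > 31,000 (#50) > 27,000 (#2) > 20,000 (#45) > …
Tie at $51,000 → #3 wins by tie-break.
#3 wins with the highest bid; price is set by the runner-up at $51,000.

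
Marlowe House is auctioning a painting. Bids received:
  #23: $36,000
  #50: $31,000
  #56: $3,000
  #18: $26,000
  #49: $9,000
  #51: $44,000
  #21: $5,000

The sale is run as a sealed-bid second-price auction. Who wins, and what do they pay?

#51 pays $36,000

Sorting bids: 44,000 (#51) > 36,000 (#23) > 31,000 (#50) > 26,000 (#18) > 9,000 (#49) > 5,000 (#21) > …
#51 wins with the highest bid; price is set by the runner-up at $36,000.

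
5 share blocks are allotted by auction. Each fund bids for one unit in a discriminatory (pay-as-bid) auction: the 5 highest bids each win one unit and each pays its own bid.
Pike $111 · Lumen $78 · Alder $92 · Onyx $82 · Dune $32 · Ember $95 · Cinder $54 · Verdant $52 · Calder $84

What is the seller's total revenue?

Sorting: 111 (Pike), 95 (Ember), 92 (Alder), 84 (Calder), 82 (Onyx), 78 (Lumen), 54 (Cinder), …
Winners (5 units): Pike, Ember, Alder, Calder, Onyx.
Total revenue = 111 + 95 + 92 + 84 + 82 = $464.

Total revenue: $464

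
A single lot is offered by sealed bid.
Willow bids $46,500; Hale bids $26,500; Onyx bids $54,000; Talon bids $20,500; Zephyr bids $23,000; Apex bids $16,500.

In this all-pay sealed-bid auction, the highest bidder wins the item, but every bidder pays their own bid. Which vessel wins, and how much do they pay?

Onyx pays $54,000

Bids ranked: 54,000 (Onyx) > 46,500 (Willow) > 26,500 (Hale) > 23,000 (Zephyr) > 20,500 (Talon) > 16,500 (Apex)
Onyx wins with the top bid; all bids are sunk regardless.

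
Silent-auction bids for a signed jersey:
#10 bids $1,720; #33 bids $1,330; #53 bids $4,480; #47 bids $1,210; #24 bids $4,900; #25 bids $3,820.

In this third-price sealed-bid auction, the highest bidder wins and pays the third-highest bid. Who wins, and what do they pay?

Rule: the highest bidder wins and pays the third-highest bid.
Sorting bids: 4,900 (#24) > 4,480 (#53) > 3,820 (#25) > 1,720 (#10) > 1,330 (#33) > 1,210 (#47)
#24 is highest; pays the third-highest bid, $3,820.

#24 pays $3,820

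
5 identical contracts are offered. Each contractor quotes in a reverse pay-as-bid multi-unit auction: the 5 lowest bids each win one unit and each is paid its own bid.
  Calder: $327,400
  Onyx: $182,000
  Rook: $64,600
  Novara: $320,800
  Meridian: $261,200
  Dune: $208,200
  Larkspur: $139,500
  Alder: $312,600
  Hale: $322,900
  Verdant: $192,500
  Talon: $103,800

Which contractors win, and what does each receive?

Rook $64,600, Talon $103,800, Larkspur $139,500, Onyx $182,000, Verdant $192,500

Ordering the bids: 64,600 (Rook), 103,800 (Talon), 139,500 (Larkspur), 182,000 (Onyx), 192,500 (Verdant), 208,200 (Dune), 261,200 (Meridian), …
Lowest 5: Rook, Talon, Larkspur, Onyx, Verdant.
Each winner is paid its own bid: Rook $64,600, Talon $103,800, Larkspur $139,500, Onyx $182,000, Verdant $192,500.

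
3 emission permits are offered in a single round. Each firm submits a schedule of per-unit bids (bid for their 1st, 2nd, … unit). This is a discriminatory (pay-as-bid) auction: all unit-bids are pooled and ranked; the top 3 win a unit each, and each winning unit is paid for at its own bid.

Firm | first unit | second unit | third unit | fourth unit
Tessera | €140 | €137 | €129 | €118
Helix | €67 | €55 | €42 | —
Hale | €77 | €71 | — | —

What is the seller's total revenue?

Total revenue: €406

All unit-bids, highest first — top 3: 140 (Tessera-1), 137 (Tessera-2), 129 (Tessera-3)
Next rejected bid: €118 (not a price — pay-as-bid).
Each winning unit pays its own bid.
Revenue = 140 + 137 + 129 = €406.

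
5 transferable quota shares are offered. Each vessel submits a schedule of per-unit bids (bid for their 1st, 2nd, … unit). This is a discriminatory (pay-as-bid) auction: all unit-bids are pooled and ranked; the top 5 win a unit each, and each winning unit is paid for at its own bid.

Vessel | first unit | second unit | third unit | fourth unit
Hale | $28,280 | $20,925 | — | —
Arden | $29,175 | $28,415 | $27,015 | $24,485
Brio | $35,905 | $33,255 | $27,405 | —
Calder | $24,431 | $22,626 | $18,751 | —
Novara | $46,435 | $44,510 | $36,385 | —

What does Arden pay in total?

Merging the schedules and taking the best 5: 46,435 (Novara-1), 44,510 (Novara-2), 36,385 (Novara-3), 35,905 (Brio-1), 33,255 (Brio-2)
Next rejected bid: $29,175 (not a price — pay-as-bid).
Arden wins no units.

Arden pays $0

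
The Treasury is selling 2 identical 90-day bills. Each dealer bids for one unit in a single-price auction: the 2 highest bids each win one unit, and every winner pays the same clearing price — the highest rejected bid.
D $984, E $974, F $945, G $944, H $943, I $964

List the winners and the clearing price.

D, E; each pays $964

Ordering the bids: 984 (D), 974 (E), 964 (I), 945 (F), …
Top 2: D, E.
Highest unsuccessful bid: $964 → clearing price.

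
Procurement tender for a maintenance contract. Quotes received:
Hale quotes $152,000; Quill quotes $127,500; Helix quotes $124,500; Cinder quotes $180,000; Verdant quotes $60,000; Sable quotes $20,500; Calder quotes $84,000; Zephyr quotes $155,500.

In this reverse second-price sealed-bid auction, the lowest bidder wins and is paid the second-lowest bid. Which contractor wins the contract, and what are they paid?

Sable is paid $60,000

Bids ranked: 20,500 (Sable) < 60,000 (Verdant) < 84,000 (Calder) < 124,500 (Helix) < 127,500 (Quill) < 152,000 (Hale) < …
Sable wins with the lowest bid; price is set by the runner-up at $60,000.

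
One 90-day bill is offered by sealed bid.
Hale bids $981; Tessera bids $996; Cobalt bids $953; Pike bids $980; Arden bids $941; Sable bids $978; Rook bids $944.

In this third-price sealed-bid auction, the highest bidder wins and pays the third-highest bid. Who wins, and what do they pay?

Bids in order: 996 (Tessera) > 981 (Hale) > 980 (Pike) > 978 (Sable) > 953 (Cobalt) > 944 (Rook) > …
Tessera wins; payment is bid #3 in the ranking = $980.

Tessera pays $980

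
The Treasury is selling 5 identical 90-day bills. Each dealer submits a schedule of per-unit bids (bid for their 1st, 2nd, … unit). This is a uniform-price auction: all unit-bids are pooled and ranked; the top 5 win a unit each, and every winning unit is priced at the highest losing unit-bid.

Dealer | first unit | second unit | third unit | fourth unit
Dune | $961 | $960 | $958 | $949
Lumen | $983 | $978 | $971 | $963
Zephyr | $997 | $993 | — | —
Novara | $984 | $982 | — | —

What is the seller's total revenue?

Total revenue: $4,890

Merging the schedules and taking the best 5: 997 (Zephyr-1), 993 (Zephyr-2), 984 (Novara-1), 983 (Lumen-1), 982 (Novara-2)
Highest rejected unit-bid = $978.
Allocation: Lumen 1, Novara 2, Zephyr 2. Every unit priced at $978.
Revenue = 5 × 978 = $4,890.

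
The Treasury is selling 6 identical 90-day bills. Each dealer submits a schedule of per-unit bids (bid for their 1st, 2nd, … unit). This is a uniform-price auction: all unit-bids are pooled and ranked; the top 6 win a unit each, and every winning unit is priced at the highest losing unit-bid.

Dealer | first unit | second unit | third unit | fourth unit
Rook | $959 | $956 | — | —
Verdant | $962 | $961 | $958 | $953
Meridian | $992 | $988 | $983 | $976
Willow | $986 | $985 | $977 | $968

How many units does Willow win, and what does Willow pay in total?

Merging the schedules and taking the best 6: 992 (Meridian-1), 988 (Meridian-2), 986 (Willow-1), 985 (Willow-2), 983 (Meridian-3), 977 (Willow-3)
Highest rejected unit-bid = $976.
Willow wins 3 unit(s) at $976 each.

Willow: 3 units, pays $2,928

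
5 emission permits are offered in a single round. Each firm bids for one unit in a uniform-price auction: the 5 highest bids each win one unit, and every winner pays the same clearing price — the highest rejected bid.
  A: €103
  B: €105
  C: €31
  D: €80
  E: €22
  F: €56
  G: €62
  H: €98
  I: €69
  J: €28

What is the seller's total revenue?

Ordering the bids: 105 (B), 103 (A), 98 (H), 80 (D), 69 (I), 62 (G), 56 (F), …
Top 5: B, A, H, D, I.
Clearing price = highest rejected bid = €62.
Total revenue = 5 × €62 = €310.

Total revenue: €310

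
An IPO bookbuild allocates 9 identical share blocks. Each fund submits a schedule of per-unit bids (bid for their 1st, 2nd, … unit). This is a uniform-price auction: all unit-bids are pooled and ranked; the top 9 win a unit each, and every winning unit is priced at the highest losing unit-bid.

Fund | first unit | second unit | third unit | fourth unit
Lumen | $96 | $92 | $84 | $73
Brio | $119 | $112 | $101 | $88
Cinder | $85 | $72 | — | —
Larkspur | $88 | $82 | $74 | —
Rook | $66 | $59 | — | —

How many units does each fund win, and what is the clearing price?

Brio 4, Cinder 1, Larkspur 1, Lumen 3; clearing price $82

Merging the schedules and taking the best 9: 119 (Brio-1), 112 (Brio-2), 101 (Brio-3), 96 (Lumen-1), 92 (Lumen-2), 88 (Brio-4), 88 (Larkspur-1), 85 (Cinder-1), 84 (Lumen-3)
The (k+1)-th unit-bid is $82.
Allocation: Brio 4, Cinder 1, Larkspur 1, Lumen 3.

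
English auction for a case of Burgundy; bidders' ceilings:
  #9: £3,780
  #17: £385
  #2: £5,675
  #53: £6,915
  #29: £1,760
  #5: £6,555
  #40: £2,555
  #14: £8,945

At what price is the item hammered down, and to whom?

Rule: the price rises until one bidder remains; the winner pays the price at which the last rival dropped out.
Limits ranked: 8,945 (#14) > 6,915 (#53) > 6,555 (#5) > 5,675 (#2) > 3,780 (#9) > 2,555 (#40) > …
Once the price passes £6,915, only #14 is left; the hammer falls at #53's limit of £6,915.

#14 wins at £6,915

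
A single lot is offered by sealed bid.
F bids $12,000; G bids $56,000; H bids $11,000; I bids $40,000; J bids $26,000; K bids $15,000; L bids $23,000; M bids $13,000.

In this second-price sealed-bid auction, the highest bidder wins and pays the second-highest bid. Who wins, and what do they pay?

G pays $40,000

Sorting bids: 56,000 (G) > 40,000 (I) > 26,000 (J) > 23,000 (L) > 15,000 (K) > 13,000 (M) > …
Second-price: G pays I's bid of $40,000.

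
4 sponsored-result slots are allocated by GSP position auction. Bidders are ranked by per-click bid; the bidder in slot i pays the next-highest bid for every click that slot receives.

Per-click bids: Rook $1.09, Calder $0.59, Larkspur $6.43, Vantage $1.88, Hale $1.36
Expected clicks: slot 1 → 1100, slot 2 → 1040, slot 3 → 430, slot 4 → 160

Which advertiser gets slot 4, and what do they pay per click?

Rook; $0.59 per click

Sorting advertisers: $6.43 (Larkspur) > $1.88 (Vantage) > $1.36 (Hale) > $1.09 (Rook) > $0.59 (Calder)
Slot 4 goes to the fourth-ranked bidder, Rook, who pays the next bid down: $0.59/click.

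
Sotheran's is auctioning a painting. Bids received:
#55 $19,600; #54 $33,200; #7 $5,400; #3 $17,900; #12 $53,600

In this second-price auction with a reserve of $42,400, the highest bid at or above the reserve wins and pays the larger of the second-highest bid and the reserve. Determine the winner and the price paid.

Rule: the highest bid at or above the reserve wins and pays the larger of the second-highest bid and the reserve.
Bids in order: 53,600 (#12) > 33,200 (#54) > 19,600 (#55) > 17,900 (#3) > 5,400 (#7)
Highest eligible bid: #12 at $53,600.
Second-highest bid $33,200 is below the reserve $42,400, so the reserve binds → payment $42,400.

#12 pays $42,400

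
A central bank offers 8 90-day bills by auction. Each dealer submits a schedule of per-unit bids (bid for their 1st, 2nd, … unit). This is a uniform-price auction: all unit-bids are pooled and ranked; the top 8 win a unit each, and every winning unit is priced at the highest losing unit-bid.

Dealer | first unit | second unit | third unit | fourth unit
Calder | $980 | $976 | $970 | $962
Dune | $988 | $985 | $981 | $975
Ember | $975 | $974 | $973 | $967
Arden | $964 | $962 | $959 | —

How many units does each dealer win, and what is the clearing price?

Pooled unit-bids ranked (top 8): 988 (Dune-1), 985 (Dune-2), 981 (Dune-3), 980 (Calder-1), 976 (Calder-2), 975 (Dune-4), 975 (Ember-1), 974 (Ember-2)
First bid not allocated: $973.
Allocation: Calder 2, Dune 4, Ember 2.

Calder 2, Dune 4, Ember 2; clearing price $973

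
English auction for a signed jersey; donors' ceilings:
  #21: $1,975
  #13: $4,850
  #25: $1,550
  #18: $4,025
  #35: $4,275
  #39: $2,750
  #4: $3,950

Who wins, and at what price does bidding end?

Open ascending-bid auction: the price rises until one bidder remains; the winner pays the price at which the last rival dropped out.
Sorting limits: 4,850 (#13) > 4,275 (#35) > 4,025 (#18) > 3,950 (#4) > 2,750 (#39) > 1,975 (#21) > …
Bidding ends when #35 exits at $4,275; #13 takes it.

#13 wins at $4,275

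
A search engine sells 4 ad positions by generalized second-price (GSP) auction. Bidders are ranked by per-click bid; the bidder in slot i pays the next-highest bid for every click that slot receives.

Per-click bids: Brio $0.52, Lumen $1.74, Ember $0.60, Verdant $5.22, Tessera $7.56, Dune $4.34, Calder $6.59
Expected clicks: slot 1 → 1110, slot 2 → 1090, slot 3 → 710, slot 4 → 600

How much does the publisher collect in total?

Per-click bids in order: $7.56 (Tessera) > $6.59 (Calder) > $5.22 (Verdant) > $4.34 (Dune) > $1.74 (Lumen) > …
Slot 1: Tessera pays $6.59 × 1110 = $7314.90
Slot 2: Calder pays $5.22 × 1090 = $5689.80
Slot 3: Verdant pays $4.34 × 710 = $3081.40
Slot 4: Dune pays $1.74 × 600 = $1044.00
Total = $17130.10

Total revenue: $17130.10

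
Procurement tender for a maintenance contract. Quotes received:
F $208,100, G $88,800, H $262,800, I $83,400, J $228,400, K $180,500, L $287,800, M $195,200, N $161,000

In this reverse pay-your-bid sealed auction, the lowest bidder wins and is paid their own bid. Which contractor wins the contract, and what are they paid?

Reverse pay-your-bid sealed auction: the lowest bidder wins and is paid their own bid.
Bids ranked: 83,400 (I) < 88,800 (G) < 161,000 (N) < 180,500 (K) < 195,200 (M) < 208,100 (F) < …
I has the lowest bid and is paid exactly that: $83,400.

I is paid $83,400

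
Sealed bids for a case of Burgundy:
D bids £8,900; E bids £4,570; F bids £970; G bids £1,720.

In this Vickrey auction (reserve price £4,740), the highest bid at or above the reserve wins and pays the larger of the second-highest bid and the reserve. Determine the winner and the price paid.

D pays £4,740

Bids ranked: 8,900 (D) > 4,570 (E) > 1,720 (G) > 970 (F)
Highest eligible bid: D at £8,900.
Second-highest bid £4,570 is below the reserve £4,740, so the reserve binds → payment £4,740.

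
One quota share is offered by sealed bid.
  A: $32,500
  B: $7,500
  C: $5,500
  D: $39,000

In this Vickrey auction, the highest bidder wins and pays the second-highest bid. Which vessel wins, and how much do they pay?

Rule: the highest bidder wins and pays the second-highest bid.
Bids in order: 39,000 (D) > 32,500 (A) > 7,500 (B) > 5,500 (C)
D is highest; pays the second-highest bid, $32,500.

D pays $32,500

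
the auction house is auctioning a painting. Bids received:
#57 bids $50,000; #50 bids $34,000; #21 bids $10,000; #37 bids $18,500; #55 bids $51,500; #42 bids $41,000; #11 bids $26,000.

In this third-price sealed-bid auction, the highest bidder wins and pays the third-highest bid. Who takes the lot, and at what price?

#55 pays $41,000

Bids in order: 51,500 (#55) > 50,000 (#57) > 41,000 (#42) > 34,000 (#50) > 26,000 (#11) > 18,500 (#37) > …
#55 wins; payment is bid #3 in the ranking = $41,000.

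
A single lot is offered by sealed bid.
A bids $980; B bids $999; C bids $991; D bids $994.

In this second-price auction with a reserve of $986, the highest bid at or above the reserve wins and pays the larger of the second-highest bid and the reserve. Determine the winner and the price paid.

B pays $994

Bids in order: 999 (B) > 994 (D) > 991 (C) > 980 (A)
B has the top bid at or above the reserve ($999).
Second-highest bid $994 exceeds the reserve $986 → payment $994.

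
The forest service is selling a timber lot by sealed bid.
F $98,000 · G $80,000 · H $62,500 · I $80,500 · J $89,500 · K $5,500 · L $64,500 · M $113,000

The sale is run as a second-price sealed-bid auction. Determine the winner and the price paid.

M pays $98,000

Sorting bids: 113,000 (M) > 98,000 (F) > 89,500 (J) > 80,500 (I) > 80,000 (G) > 64,500 (L) > …
Second-price: M pays F's bid of $98,000.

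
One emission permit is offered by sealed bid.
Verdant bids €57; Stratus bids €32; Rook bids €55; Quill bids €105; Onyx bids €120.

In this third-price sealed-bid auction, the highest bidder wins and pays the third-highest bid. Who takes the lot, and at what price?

Rule: the highest bidder wins and pays the third-highest bid.
Sorting bids: 120 (Onyx) > 105 (Quill) > 57 (Verdant) > 55 (Rook) > 32 (Stratus)
Onyx wins; payment is bid #3 in the ranking = €57.

Onyx pays €57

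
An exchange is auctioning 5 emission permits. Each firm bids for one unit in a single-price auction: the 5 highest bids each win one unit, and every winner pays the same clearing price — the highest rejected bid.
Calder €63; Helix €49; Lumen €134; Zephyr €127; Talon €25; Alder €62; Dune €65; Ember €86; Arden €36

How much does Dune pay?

Dune pays €62

Sorting: 134 (Lumen), 127 (Zephyr), 86 (Ember), 65 (Dune), 63 (Calder), 62 (Alder), 49 (Helix), …
Top 5: Lumen, Zephyr, Ember, Dune, Calder.
Clearing price = highest rejected bid = €62.
Dune wins → pays €62.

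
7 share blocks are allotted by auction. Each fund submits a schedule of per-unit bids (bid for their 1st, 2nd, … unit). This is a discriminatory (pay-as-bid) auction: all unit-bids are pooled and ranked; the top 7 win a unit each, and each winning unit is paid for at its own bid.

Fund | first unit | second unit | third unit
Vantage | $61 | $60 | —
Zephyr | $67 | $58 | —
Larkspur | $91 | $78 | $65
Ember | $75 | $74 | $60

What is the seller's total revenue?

Pooled unit-bids ranked (top 7): 91 (Larkspur-1), 78 (Larkspur-2), 75 (Ember-1), 74 (Ember-2), 67 (Zephyr-1), 65 (Larkspur-3), 61 (Vantage-1)
Next rejected bid: $60 (not a price — pay-as-bid).
Each winning unit pays its own bid.
Revenue = 91 + 78 + 75 + 74 + 67 + 65 + 61 = $511.

Total revenue: $511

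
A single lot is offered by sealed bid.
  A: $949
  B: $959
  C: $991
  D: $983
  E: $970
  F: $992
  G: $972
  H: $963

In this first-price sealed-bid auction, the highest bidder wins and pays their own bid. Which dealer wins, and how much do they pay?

Bids in order: 992 (F) > 991 (C) > 983 (D) > 972 (G) > 970 (E) > 963 (H) > …
F has the highest bid and pays exactly that: $992.

F pays $992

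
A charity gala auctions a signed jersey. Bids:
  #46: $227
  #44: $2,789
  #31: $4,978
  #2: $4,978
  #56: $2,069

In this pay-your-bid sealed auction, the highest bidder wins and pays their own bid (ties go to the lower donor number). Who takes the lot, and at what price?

#2 pays $4,978

Bids ranked: 4,978 (#2) > 4,978 (#31) > 2,789 (#44) > 2,069 (#56) > 227 (#46)
Tie at $4,978 → #2 wins by tie-break.
#2 is highest → pays own bid, $4,978.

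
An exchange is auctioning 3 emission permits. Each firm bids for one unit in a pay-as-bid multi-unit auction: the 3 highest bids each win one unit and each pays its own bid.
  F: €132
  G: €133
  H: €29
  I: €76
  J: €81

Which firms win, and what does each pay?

Bids ranked high→low: 133 (G), 132 (F), 81 (J), 76 (I), 29 (H)
Top 3: G, F, J.
Each winner pays its own bid: G €133, F €132, J €81.

G €133, F €132, J €81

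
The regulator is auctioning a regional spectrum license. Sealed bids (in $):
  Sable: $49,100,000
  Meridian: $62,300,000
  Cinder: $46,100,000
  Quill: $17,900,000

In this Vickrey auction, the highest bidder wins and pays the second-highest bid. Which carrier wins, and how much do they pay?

Bids ranked: 62,300,000 (Meridian) > 49,100,000 (Sable) > 46,100,000 (Cinder) > 17,900,000 (Quill)
Meridian wins with the highest bid; price is set by the runner-up at $49,100,000.

Meridian pays $49,100,000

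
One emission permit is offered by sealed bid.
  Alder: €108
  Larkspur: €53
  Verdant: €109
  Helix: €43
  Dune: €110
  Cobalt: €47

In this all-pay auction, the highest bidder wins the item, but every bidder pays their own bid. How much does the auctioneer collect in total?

Sorting bids: 110 (Dune) > 109 (Verdant) > 108 (Alder) > 53 (Larkspur) > 47 (Cobalt) > 43 (Helix)
Dune wins with the top bid; all bids are sunk regardless.
Every bidder forfeits their bid regardless of winning.
Revenue = 108 + 53 + 109 + 43 + 110 + 47 = €470.

Total revenue: €470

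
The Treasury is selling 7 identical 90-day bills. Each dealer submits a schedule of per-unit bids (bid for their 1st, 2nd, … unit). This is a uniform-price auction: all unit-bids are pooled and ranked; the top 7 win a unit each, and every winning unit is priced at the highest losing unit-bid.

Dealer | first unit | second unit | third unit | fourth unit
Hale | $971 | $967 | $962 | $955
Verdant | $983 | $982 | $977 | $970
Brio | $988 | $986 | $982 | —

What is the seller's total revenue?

All unit-bids, highest first — top 7: 988 (Brio-1), 986 (Brio-2), 983 (Verdant-1), 982 (Verdant-2), 982 (Brio-3), 977 (Verdant-3), 971 (Hale-1)
First bid not allocated: $970.
Allocation: Brio 3, Hale 1, Verdant 3. Every unit priced at $970.
Revenue = 7 × 970 = $6,790.

Total revenue: $6,790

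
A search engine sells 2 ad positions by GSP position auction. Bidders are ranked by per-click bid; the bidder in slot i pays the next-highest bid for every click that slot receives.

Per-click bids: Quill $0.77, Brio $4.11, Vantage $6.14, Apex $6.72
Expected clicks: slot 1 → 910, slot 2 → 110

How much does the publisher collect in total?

Total revenue: $6039.50

Per-click bids in order: $6.72 (Apex) > $6.14 (Vantage) > $4.11 (Brio) > …
Slot 1: Apex pays $6.14 × 910 = $5587.40
Slot 2: Vantage pays $4.11 × 110 = $452.10
Total = $6039.50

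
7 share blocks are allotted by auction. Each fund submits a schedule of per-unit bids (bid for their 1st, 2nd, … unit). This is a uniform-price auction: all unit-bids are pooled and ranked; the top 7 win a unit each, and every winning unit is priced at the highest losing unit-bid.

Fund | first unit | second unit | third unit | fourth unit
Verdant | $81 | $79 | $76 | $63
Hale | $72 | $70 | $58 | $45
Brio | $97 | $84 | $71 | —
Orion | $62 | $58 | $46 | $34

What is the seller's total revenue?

Total revenue: $490

All unit-bids, highest first — top 7: 97 (Brio-1), 84 (Brio-2), 81 (Verdant-1), 79 (Verdant-2), 76 (Verdant-3), 72 (Hale-1), 71 (Brio-3)
The (k+1)-th unit-bid is $70.
Allocation: Brio 3, Hale 1, Verdant 3. Every unit priced at $70.
Revenue = 7 × 70 = $490.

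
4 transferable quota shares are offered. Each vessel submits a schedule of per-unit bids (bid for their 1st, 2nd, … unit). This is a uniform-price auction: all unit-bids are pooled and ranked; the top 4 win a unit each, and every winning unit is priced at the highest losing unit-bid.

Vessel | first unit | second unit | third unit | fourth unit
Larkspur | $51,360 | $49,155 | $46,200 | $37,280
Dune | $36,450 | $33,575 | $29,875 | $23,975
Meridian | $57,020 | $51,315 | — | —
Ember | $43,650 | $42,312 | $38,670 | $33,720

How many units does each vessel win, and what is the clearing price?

Pooled unit-bids ranked (top 4): 57,020 (Meridian-1), 51,360 (Larkspur-1), 51,315 (Meridian-2), 49,155 (Larkspur-2)
Highest rejected unit-bid = $46,200.
Allocation: Larkspur 2, Meridian 2.

Larkspur 2, Meridian 2; clearing price $46,200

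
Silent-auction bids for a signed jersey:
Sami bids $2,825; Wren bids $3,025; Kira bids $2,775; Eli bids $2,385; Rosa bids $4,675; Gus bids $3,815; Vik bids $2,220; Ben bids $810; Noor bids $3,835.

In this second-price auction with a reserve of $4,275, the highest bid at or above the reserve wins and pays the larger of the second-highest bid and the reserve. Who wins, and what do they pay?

Bids ranked: 4,675 (Rosa) > 3,835 (Noor) > 3,815 (Gus) > 3,025 (Wren) > 2,825 (Sami) > 2,775 (Kira) > …
Rosa has the top bid at or above the reserve ($4,675).
max(second-highest $3,835, reserve $4,275) = $4,275.

Rosa pays $4,275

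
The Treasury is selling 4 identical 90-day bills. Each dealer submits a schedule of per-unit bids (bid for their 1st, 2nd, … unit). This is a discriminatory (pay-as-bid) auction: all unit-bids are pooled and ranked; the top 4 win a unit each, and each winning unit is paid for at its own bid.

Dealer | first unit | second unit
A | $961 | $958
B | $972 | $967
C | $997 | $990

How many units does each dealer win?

Pooled unit-bids ranked (top 4): 997 (C-1), 990 (C-2), 972 (B-1), 967 (B-2)
Next rejected bid: $961 (not a price — pay-as-bid).
Allocation: B 2, C 2.

B 2, C 2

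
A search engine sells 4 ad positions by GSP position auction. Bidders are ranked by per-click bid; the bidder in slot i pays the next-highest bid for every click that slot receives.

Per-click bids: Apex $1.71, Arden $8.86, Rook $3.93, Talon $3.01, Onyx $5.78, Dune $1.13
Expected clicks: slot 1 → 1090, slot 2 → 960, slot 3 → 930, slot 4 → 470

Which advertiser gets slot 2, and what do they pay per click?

Ranked by bid: $8.86 (Arden) > $5.78 (Onyx) > $3.93 (Rook) > $3.01 (Talon) > $1.71 (Apex) > …
Slot 2 goes to the second-ranked bidder, Onyx, who pays the next bid down: $3.93/click.

Onyx; $3.93 per click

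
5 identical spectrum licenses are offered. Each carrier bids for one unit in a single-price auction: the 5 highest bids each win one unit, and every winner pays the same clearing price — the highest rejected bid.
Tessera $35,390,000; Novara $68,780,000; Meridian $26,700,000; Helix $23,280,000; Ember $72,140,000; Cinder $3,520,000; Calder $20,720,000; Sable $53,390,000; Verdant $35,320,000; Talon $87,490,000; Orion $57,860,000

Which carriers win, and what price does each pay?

Sorting: 87,490,000 (Talon), 72,140,000 (Ember), 68,780,000 (Novara), 57,860,000 (Orion), 53,390,000 (Sable), 35,390,000 (Tessera), 35,320,000 (Verdant), …
Winners (5 units): Talon, Ember, Novara, Orion, Sable.
Clearing price = highest rejected bid = $35,390,000.

Talon, Ember, Novara, Orion, Sable; each pays $35,390,000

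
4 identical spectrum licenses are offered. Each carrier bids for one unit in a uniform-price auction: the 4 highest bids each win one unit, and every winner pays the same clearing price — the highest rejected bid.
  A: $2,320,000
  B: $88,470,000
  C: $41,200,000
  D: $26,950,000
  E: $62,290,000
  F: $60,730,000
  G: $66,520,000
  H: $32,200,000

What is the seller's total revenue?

Sorting: 88,470,000 (B), 66,520,000 (G), 62,290,000 (E), 60,730,000 (F), 41,200,000 (C), 32,200,000 (H), …
Winners (4 units): B, G, E, F.
First losing bid is C's $41,200,000, which sets the uniform price.
Total revenue = 4 × $41,200,000 = $164,800,000.

Total revenue: $164,800,000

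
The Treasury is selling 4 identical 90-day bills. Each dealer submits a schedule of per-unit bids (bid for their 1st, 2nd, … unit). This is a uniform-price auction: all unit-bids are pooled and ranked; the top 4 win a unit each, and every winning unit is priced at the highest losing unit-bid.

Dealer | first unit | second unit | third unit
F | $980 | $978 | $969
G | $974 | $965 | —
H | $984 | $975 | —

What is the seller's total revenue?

Pooled unit-bids ranked (top 4): 984 (H-1), 980 (F-1), 978 (F-2), 975 (H-2)
The (k+1)-th unit-bid is $974.
Allocation: F 2, H 2. Every unit priced at $974.
Revenue = 4 × 974 = $3,896.

Total revenue: $3,896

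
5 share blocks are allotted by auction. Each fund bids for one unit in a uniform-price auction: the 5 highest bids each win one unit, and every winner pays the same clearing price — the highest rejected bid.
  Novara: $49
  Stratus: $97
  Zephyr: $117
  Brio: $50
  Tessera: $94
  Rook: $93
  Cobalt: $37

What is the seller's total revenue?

Total revenue: $245

Bids ranked high→low: 117 (Zephyr), 97 (Stratus), 94 (Tessera), 93 (Rook), 50 (Brio), 49 (Novara), 37 (Cobalt)
The 5 highest are Zephyr, Stratus, Tessera, Rook, Brio.
Highest unsuccessful bid: $49 → clearing price.
Total revenue = 5 × $49 = $245.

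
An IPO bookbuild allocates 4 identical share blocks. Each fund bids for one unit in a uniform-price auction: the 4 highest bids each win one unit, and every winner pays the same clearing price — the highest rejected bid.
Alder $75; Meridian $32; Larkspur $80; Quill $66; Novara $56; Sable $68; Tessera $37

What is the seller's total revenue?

Bids ranked high→low: 80 (Larkspur), 75 (Alder), 68 (Sable), 66 (Quill), 56 (Novara), 37 (Tessera), …
Top 4: Larkspur, Alder, Sable, Quill.
Clearing price = highest rejected bid = $56.
Total revenue = 4 × $56 = $224.

Total revenue: $224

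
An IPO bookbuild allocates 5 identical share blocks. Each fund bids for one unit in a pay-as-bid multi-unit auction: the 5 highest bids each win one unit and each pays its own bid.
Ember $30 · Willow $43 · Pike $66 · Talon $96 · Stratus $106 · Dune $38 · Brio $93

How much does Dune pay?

Dune pays $0

Sorting: 106 (Stratus), 96 (Talon), 93 (Brio), 66 (Pike), 43 (Willow), 38 (Dune), 30 (Ember)
Top 5: Stratus, Talon, Brio, Pike, Willow.
Dune does not win → $0.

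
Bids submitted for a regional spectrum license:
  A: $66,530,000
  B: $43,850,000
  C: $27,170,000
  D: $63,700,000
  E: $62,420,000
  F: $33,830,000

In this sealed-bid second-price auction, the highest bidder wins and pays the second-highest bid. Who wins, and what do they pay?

Sorting bids: 66,530,000 (A) > 63,700,000 (D) > 62,420,000 (E) > 43,850,000 (B) > 33,830,000 (F) > 27,170,000 (C)
Second-price: A pays D's bid of $63,700,000.

A pays $63,700,000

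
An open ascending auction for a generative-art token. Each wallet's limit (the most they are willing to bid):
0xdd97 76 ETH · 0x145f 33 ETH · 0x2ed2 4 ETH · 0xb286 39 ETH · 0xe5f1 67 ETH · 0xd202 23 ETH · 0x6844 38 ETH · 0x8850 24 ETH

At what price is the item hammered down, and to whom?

0xdd97 wins at 67 ETH

Limits in order: 76 (0xdd97) > 67 (0xe5f1) > 39 (0xb286) > 38 (0x6844) > 33 (0x145f) > 24 (0x8850) > …
0xe5f1 is the last rival to drop out, at 67 ETH; 0xdd97 remains and wins at that price.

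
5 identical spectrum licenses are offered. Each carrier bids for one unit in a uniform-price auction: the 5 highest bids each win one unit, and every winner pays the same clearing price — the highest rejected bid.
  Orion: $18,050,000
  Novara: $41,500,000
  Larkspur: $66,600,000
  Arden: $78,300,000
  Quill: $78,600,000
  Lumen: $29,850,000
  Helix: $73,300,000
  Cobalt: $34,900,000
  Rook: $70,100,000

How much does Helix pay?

Helix pays $41,500,000

Sorting: 78,600,000 (Quill), 78,300,000 (Arden), 73,300,000 (Helix), 70,100,000 (Rook), 66,600,000 (Larkspur), 41,500,000 (Novara), 34,900,000 (Cobalt), …
Top 5: Quill, Arden, Helix, Rook, Larkspur.
First losing bid is Novara's $41,500,000, which sets the uniform price.
Helix wins → pays $41,500,000.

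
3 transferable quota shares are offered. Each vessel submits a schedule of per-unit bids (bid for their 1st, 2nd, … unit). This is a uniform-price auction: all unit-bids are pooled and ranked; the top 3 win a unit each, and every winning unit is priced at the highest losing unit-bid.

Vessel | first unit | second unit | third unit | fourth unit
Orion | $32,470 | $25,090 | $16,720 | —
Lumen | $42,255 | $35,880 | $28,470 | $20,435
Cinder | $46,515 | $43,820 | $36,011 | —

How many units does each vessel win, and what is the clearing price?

Merging the schedules and taking the best 3: 46,515 (Cinder-1), 43,820 (Cinder-2), 42,255 (Lumen-1)
Highest rejected unit-bid = $36,011.
Allocation: Cinder 2, Lumen 1.

Cinder 2, Lumen 1; clearing price $36,011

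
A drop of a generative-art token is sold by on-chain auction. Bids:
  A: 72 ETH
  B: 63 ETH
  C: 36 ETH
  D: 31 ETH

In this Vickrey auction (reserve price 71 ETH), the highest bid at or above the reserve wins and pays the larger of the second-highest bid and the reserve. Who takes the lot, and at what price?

Bids in order: 72 (A) > 63 (B) > 36 (C) > 31 (D)
Highest eligible bid: A at 72 ETH.
max(second-highest 63 ETH, reserve 71 ETH) = 71 ETH.

A pays 71 ETH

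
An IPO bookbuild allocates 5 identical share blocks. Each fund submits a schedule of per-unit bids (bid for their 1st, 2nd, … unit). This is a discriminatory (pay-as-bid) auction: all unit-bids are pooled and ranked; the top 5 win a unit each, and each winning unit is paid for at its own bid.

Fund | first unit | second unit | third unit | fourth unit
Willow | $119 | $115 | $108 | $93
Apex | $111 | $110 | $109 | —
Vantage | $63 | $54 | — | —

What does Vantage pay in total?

Vantage pays $0

Pooled unit-bids ranked (top 5): 119 (Willow-1), 115 (Willow-2), 111 (Apex-1), 110 (Apex-2), 109 (Apex-3)
Next rejected bid: $108 (not a price — pay-as-bid).
Vantage wins no units.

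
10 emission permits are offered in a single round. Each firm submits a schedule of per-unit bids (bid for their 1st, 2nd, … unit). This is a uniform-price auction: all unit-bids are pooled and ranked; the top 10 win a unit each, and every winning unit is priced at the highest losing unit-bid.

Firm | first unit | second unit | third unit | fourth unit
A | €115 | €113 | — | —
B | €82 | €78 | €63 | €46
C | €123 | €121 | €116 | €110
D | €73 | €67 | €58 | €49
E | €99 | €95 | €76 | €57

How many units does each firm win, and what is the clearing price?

Merging the schedules and taking the best 10: 123 (C-1), 121 (C-2), 116 (C-3), 115 (A-1), 113 (A-2), 110 (C-4), 99 (E-1), 95 (E-2), 82 (B-1), 78 (B-2)
Highest rejected unit-bid = €76.
Allocation: A 2, B 2, C 4, E 2.

A 2, B 2, C 4, E 2; clearing price €76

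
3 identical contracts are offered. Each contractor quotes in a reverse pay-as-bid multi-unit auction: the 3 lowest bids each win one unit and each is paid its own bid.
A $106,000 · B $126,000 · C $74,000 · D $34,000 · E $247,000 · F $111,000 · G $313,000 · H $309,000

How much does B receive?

Sorting: 34,000 (D), 74,000 (C), 106,000 (A), 111,000 (F), 126,000 (B), …
Winners (3 units): D, C, A.
B does not win → $0.

B is paid $0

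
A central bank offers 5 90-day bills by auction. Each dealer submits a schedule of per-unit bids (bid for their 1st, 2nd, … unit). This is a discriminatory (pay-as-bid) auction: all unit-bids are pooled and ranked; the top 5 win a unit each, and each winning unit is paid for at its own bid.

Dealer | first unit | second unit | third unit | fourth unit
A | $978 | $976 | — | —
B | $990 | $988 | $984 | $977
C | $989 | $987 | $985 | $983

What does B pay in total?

B pays $1,978

Merging the schedules and taking the best 5: 990 (B-1), 989 (C-1), 988 (B-2), 987 (C-2), 985 (C-3)
Next rejected bid: $984 (not a price — pay-as-bid).
B's winning unit-bids: 990 + 988 = $1,978.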